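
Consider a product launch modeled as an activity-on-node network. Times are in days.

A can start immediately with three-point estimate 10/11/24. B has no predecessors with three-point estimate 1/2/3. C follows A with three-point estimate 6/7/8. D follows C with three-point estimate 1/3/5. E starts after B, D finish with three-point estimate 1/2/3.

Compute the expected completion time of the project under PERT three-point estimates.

25 days

te_A = (10 + 4·11 + 24)/6 = 78/6 = 13
te_B = (1 + 4·2 + 3)/6 = 12/6 = 2
te_C = (6 + 4·7 + 8)/6 = 42/6 = 7
te_D = (1 + 4·3 + 5)/6 = 18/6 = 3
te_E = (1 + 4·2 + 3)/6 = 12/6 = 2

Forward pass:
ES_A = 0; EF_A = 13
ES_B = 0; EF_B = 2
ES_C = 13; EF_C = 13+7 = 20
ES_D = 20; EF_D = 20+3 = 23
ES_E = max(EF_B=2, EF_D=23) = 23; EF_E = 23+2 = 25
Expected project duration μ = 25 days. Critical path: A → C → D → E.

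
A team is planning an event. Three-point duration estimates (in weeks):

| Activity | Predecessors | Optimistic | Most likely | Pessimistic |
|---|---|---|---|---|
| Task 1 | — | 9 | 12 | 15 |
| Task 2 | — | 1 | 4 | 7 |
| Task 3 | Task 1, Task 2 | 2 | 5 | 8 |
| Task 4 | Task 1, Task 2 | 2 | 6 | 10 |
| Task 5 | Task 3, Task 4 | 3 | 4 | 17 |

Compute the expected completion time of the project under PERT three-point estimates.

te_Task 1 = (9 + 4·12 + 15)/6 = 72/6 = 12
te_Task 2 = (1 + 4·4 + 7)/6 = 24/6 = 4
te_Task 3 = (2 + 4·5 + 8)/6 = 30/6 = 5
te_Task 4 = (2 + 4·6 + 10)/6 = 36/6 = 6
te_Task 5 = (3 + 4·4 + 17)/6 = 36/6 = 6

Forward pass:
ES_Task 1 = 0; EF_Task 1 = 12
ES_Task 2 = 0; EF_Task 2 = 4
ES_Task 3 = max(EF_Task 1=12, EF_Task 2=4) = 12; EF_Task 3 = 12+5 = 17
ES_Task 4 = max(EF_Task 1=12, EF_Task 2=4) = 12; EF_Task 4 = 12+6 = 18
ES_Task 5 = max(EF_Task 3=17, EF_Task 4=18) = 18; EF_Task 5 = 18+6 = 24
Expected project duration μ = 24 weeks. Critical path: Task 1 → Task 4 → Task 5.

24 weeks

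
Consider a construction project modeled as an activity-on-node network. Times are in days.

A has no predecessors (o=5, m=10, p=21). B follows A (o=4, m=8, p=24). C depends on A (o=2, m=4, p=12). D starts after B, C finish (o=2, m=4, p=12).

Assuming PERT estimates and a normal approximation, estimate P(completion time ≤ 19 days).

te_A = (5 + 4·10 + 21)/6 = 66/6 = 11; σ²_A = ((21−5)/6)² = 7.111
te_B = (4 + 4·8 + 24)/6 = 60/6 = 10; σ²_B = ((24−4)/6)² = 11.111
te_C = (2 + 4·4 + 12)/6 = 30/6 = 5; σ²_C = ((12−2)/6)² = 2.778
te_D = (2 + 4·4 + 12)/6 = 30/6 = 5; σ²_D = ((12−2)/6)² = 2.778

Forward pass:
ES_A = 0; EF_A = 11
ES_B = 11; EF_B = 11+10 = 21
ES_C = 11; EF_C = 11+5 = 16
ES_D = max(EF_B=21, EF_C=16) = 21; EF_D = 21+5 = 26
Expected project duration μ = 26 days. Critical path: A → B → D.

Variance along critical path = 7.111 + 11.111 + 2.778 = 21.000; σ = √21.000 = 4.583 days.
Z = (19 − 26) / 4.583 = -1.528
P(T ≤ 19) = Φ(-1.528) ≈ 0.063

0.063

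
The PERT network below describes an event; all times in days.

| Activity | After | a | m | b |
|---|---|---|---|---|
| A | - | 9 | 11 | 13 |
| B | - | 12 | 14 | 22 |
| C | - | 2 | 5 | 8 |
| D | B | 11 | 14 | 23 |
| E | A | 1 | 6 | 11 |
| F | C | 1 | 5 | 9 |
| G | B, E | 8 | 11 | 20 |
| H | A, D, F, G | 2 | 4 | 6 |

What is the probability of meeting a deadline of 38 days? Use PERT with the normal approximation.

0.932

te_A = (9 + 4·11 + 13)/6 = 66/6 = 11; σ²_A = ((13−9)/6)² = 0.444
te_B = (12 + 4·14 + 22)/6 = 90/6 = 15; σ²_B = ((22−12)/6)² = 2.778
te_C = (2 + 4·5 + 8)/6 = 30/6 = 5; σ²_C = ((8−2)/6)² = 1.000
te_D = (11 + 4·14 + 23)/6 = 90/6 = 15; σ²_D = ((23−11)/6)² = 4.000
te_E = (1 + 4·6 + 11)/6 = 36/6 = 6; σ²_E = ((11−1)/6)² = 2.778
te_F = (1 + 4·5 + 9)/6 = 30/6 = 5; σ²_F = ((9−1)/6)² = 1.778
te_G = (8 + 4·11 + 20)/6 = 72/6 = 12; σ²_G = ((20−8)/6)² = 4.000
te_H = (2 + 4·4 + 6)/6 = 24/6 = 4; σ²_H = ((6−2)/6)² = 0.444

Forward pass:
ES_A = 0; EF_A = 11
ES_B = 0; EF_B = 15
ES_C = 0; EF_C = 5
ES_D = 15; EF_D = 15+15 = 30
ES_E = 11; EF_E = 11+6 = 17
ES_F = 5; EF_F = 5+5 = 10
ES_G = max(EF_B=15, EF_E=17) = 17; EF_G = 17+12 = 29
ES_H = max(EF_A=11, EF_D=30, EF_F=10, EF_G=29) = 30; EF_H = 30+4 = 34
Expected project duration μ = 34 days. Critical path: B → D → H.

Variance along critical path = 2.778 + 4.000 + 0.444 = 7.222; σ = √7.222 = 2.687 days.
Z = (38 − 34) / 2.687 = 1.488
P(T ≤ 38) = Φ(1.488) ≈ 0.932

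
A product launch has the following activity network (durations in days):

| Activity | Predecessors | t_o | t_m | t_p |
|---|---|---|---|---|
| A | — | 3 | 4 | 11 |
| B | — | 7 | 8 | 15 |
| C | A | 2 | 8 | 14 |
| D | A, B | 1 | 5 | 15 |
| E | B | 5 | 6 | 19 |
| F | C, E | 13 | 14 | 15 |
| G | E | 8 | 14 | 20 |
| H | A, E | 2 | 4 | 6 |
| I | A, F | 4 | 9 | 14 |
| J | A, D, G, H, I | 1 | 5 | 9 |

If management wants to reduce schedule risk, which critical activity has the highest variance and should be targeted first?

te_A = (3 + 4·4 + 11)/6 = 30/6 = 5; σ²_A = ((11−3)/6)² = 1.778
te_B = (7 + 4·8 + 15)/6 = 54/6 = 9; σ²_B = ((15−7)/6)² = 1.778
te_C = (2 + 4·8 + 14)/6 = 48/6 = 8; σ²_C = ((14−2)/6)² = 4.000
te_D = (1 + 4·5 + 15)/6 = 36/6 = 6; σ²_D = ((15−1)/6)² = 5.444
te_E = (5 + 4·6 + 19)/6 = 48/6 = 8; σ²_E = ((19−5)/6)² = 5.444
te_F = (13 + 4·14 + 15)/6 = 84/6 = 14; σ²_F = ((15−13)/6)² = 0.111
te_G = (8 + 4·14 + 20)/6 = 84/6 = 14; σ²_G = ((20−8)/6)² = 4.000
te_H = (2 + 4·4 + 6)/6 = 24/6 = 4; σ²_H = ((6−2)/6)² = 0.444
te_I = (4 + 4·9 + 14)/6 = 54/6 = 9; σ²_I = ((14−4)/6)² = 2.778
te_J = (1 + 4·5 + 9)/6 = 30/6 = 5; σ²_J = ((9−1)/6)² = 1.778

Forward pass:
ES_A = 0; EF_A = 5
ES_B = 0; EF_B = 9
ES_C = 5; EF_C = 5+8 = 13
ES_D = max(EF_A=5, EF_B=9) = 9; EF_D = 9+6 = 15
ES_E = 9; EF_E = 9+8 = 17
ES_F = max(EF_C=13, EF_E=17) = 17; EF_F = 17+14 = 31
ES_G = 17; EF_G = 17+14 = 31
ES_H = max(EF_A=5, EF_E=17) = 17; EF_H = 17+4 = 21
ES_I = max(EF_A=5, EF_F=31) = 31; EF_I = 31+9 = 40
ES_J = max(EF_A=5, EF_D=15, EF_G=31, EF_H=21, EF_I=40) = 40; EF_J = 40+5 = 45
Expected project duration μ = 45 days. Critical path: B → E → F → I → J.

Variances on critical path: σ²_B=1.778, σ²_E=5.444, σ²_F=0.111, σ²_I=2.778, σ²_J=1.778.
Largest is σ²_E = 5.444.

E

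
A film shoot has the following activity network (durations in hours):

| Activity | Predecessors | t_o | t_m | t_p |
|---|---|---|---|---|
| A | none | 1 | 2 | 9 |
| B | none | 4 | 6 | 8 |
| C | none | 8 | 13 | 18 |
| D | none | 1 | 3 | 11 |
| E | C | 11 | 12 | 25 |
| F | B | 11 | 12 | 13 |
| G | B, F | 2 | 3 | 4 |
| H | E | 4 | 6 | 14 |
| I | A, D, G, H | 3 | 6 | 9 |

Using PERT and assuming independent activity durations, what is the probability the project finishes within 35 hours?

0.074

te_A = (1 + 4·2 + 9)/6 = 18/6 = 3; σ²_A = ((9−1)/6)² = 1.778
te_B = (4 + 4·6 + 8)/6 = 36/6 = 6; σ²_B = ((8−4)/6)² = 0.444
te_C = (8 + 4·13 + 18)/6 = 78/6 = 13; σ²_C = ((18−8)/6)² = 2.778
te_D = (1 + 4·3 + 11)/6 = 24/6 = 4; σ²_D = ((11−1)/6)² = 2.778
te_E = (11 + 4·12 + 25)/6 = 84/6 = 14; σ²_E = ((25−11)/6)² = 5.444
te_F = (11 + 4·12 + 13)/6 = 72/6 = 12; σ²_F = ((13−11)/6)² = 0.111
te_G = (2 + 4·3 + 4)/6 = 18/6 = 3; σ²_G = ((4−2)/6)² = 0.111
te_H = (4 + 4·6 + 14)/6 = 42/6 = 7; σ²_H = ((14−4)/6)² = 2.778
te_I = (3 + 4·6 + 9)/6 = 36/6 = 6; σ²_I = ((9−3)/6)² = 1.000

Forward pass:
ES_A = 0; EF_A = 3
ES_B = 0; EF_B = 6
ES_C = 0; EF_C = 13
ES_D = 0; EF_D = 4
ES_E = 13; EF_E = 13+14 = 27
ES_F = 6; EF_F = 6+12 = 18
ES_G = max(EF_B=6, EF_F=18) = 18; EF_G = 18+3 = 21
ES_H = 27; EF_H = 27+7 = 34
ES_I = max(EF_A=3, EF_D=4, EF_G=21, EF_H=34) = 34; EF_I = 34+6 = 40
Expected project duration μ = 40 hours. Critical path: C → E → H → I.

Variance along critical path = 2.778 + 5.444 + 2.778 + 1.000 = 12.000; σ = √12.000 = 3.464 hours.
Z = (35 − 40) / 3.464 = -1.443
P(T ≤ 35) = Φ(-1.443) ≈ 0.074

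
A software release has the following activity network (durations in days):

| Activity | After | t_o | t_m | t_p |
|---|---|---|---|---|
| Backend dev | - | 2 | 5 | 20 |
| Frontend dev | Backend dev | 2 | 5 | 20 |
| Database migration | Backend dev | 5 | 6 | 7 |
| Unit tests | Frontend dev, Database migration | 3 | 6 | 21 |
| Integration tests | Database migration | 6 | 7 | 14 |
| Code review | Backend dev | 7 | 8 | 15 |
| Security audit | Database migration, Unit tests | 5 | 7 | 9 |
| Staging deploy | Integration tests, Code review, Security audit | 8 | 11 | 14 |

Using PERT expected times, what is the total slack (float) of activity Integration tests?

te_Backend dev = (2 + 4·5 + 20)/6 = 42/6 = 7
te_Frontend dev = (2 + 4·5 + 20)/6 = 42/6 = 7
te_Database migration = (5 + 4·6 + 7)/6 = 36/6 = 6
te_Unit tests = (3 + 4·6 + 21)/6 = 48/6 = 8
te_Integration tests = (6 + 4·7 + 14)/6 = 48/6 = 8
te_Code review = (7 + 4·8 + 15)/6 = 54/6 = 9
te_Security audit = (5 + 4·7 + 9)/6 = 42/6 = 7
te_Staging deploy = (8 + 4·11 + 14)/6 = 66/6 = 11

Forward pass:
ES_Backend dev = 0; EF_Backend dev = 7
ES_Frontend dev = 7; EF_Frontend dev = 7+7 = 14
ES_Database migration = 7; EF_Database migration = 7+6 = 13
ES_Unit tests = max(EF_Frontend dev=14, EF_Database migration=13) = 14; EF_Unit tests = 14+8 = 22
ES_Integration tests = 13; EF_Integration tests = 13+8 = 21
ES_Code review = 7; EF_Code review = 7+9 = 16
ES_Security audit = max(EF_Database migration=13, EF_Unit tests=22) = 22; EF_Security audit = 22+7 = 29
ES_Staging deploy = max(EF_Integration tests=21, EF_Code review=16, EF_Security audit=29) = 29; EF_Staging deploy = 29+11 = 40
Expected project duration μ = 40 days. Critical path: Backend dev → Frontend dev → Unit tests → Security audit → Staging deploy.

Backward pass:
LF_Staging deploy = 40; LS_Staging deploy = 40−11 = 29
LF_Security audit = LS_Staging deploy = 29; LS_Security audit = 29−7 = 22
LF_Code review = LS_Staging deploy = 29; LS_Code review = 29−9 = 20
LF_Integration tests = LS_Staging deploy = 29; LS_Integration tests = 29−8 = 21
LF_Unit tests = LS_Security audit = 22; LS_Unit tests = 22−8 = 14
LF_Database migration = min(LS_Unit tests=14, LS_Integration tests=21, LS_Security audit=22) = 14; LS_Database migration = 14−6 = 8
LF_Frontend dev = LS_Unit tests = 14; LS_Frontend dev = 14−7 = 7
LF_Backend dev = min(LS_Frontend dev=7, LS_Database migration=8, LS_Code review=20) = 7; LS_Backend dev = 7−7 = 0
Slack_Integration tests = LS_Integration tests − ES_Integration tests = 21 − 13 = 8

8 days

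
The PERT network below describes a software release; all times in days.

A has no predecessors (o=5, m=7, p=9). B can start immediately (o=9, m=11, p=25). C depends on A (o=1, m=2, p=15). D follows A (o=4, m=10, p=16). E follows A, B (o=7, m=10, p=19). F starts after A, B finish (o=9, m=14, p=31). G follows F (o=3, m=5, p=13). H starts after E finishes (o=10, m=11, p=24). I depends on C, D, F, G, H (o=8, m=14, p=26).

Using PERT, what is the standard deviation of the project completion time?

te_A = (5 + 4·7 + 9)/6 = 42/6 = 7; σ²_A = ((9−5)/6)² = 0.444
te_B = (9 + 4·11 + 25)/6 = 78/6 = 13; σ²_B = ((25−9)/6)² = 7.111
te_C = (1 + 4·2 + 15)/6 = 24/6 = 4; σ²_C = ((15−1)/6)² = 5.444
te_D = (4 + 4·10 + 16)/6 = 60/6 = 10; σ²_D = ((16−4)/6)² = 4.000
te_E = (7 + 4·10 + 19)/6 = 66/6 = 11; σ²_E = ((19−7)/6)² = 4.000
te_F = (9 + 4·14 + 31)/6 = 96/6 = 16; σ²_F = ((31−9)/6)² = 13.444
te_G = (3 + 4·5 + 13)/6 = 36/6 = 6; σ²_G = ((13−3)/6)² = 2.778
te_H = (10 + 4·11 + 24)/6 = 78/6 = 13; σ²_H = ((24−10)/6)² = 5.444
te_I = (8 + 4·14 + 26)/6 = 90/6 = 15; σ²_I = ((26−8)/6)² = 9.000

Forward pass:
ES_A = 0; EF_A = 7
ES_B = 0; EF_B = 13
ES_C = 7; EF_C = 7+4 = 11
ES_D = 7; EF_D = 7+10 = 17
ES_E = max(EF_A=7, EF_B=13) = 13; EF_E = 13+11 = 24
ES_F = max(EF_A=7, EF_B=13) = 13; EF_F = 13+16 = 29
ES_G = 29; EF_G = 29+6 = 35
ES_H = 24; EF_H = 24+13 = 37
ES_I = max(EF_C=11, EF_D=17, EF_F=29, EF_G=35, EF_H=37) = 37; EF_I = 37+15 = 52
Expected project duration μ = 52 days. Critical path: B → E → H → I.

Variance along critical path = 7.111 + 4.000 + 5.444 + 9.000 = 25.556
σ = √25.556 = 5.055 days

5.06 days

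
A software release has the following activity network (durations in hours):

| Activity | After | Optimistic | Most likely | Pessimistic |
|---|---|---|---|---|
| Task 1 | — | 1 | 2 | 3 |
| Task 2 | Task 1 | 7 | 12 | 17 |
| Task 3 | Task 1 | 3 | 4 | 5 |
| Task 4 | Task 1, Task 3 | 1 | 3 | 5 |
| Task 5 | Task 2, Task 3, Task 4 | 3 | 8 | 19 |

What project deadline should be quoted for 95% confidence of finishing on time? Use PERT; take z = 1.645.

28.2 hours

te_Task 1 = (1 + 4·2 + 3)/6 = 12/6 = 2; σ²_Task 1 = ((3−1)/6)² = 0.111
te_Task 2 = (7 + 4·12 + 17)/6 = 72/6 = 12; σ²_Task 2 = ((17−7)/6)² = 2.778
te_Task 3 = (3 + 4·4 + 5)/6 = 24/6 = 4; σ²_Task 3 = ((5−3)/6)² = 0.111
te_Task 4 = (1 + 4·3 + 5)/6 = 18/6 = 3; σ²_Task 4 = ((5−1)/6)² = 0.444
te_Task 5 = (3 + 4·8 + 19)/6 = 54/6 = 9; σ²_Task 5 = ((19−3)/6)² = 7.111

Forward pass:
ES_Task 1 = 0; EF_Task 1 = 2
ES_Task 2 = 2; EF_Task 2 = 2+12 = 14
ES_Task 3 = 2; EF_Task 3 = 2+4 = 6
ES_Task 4 = max(EF_Task 1=2, EF_Task 3=6) = 6; EF_Task 4 = 6+3 = 9
ES_Task 5 = max(EF_Task 2=14, EF_Task 3=6, EF_Task 4=9) = 14; EF_Task 5 = 14+9 = 23
Expected project duration μ = 23 hours. Critical path: Task 1 → Task 2 → Task 5.

Variance along critical path = 0.111 + 2.778 + 7.111 = 10.000; σ = 3.162 hours.
D = μ + z·σ = 23 + 1.645·3.162 = 28.2 hours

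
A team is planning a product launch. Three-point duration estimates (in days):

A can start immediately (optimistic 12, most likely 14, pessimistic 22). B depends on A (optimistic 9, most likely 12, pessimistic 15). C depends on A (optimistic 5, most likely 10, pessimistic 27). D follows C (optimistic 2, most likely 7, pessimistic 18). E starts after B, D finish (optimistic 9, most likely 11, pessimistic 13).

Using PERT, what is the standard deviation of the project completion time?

te_A = (12 + 4·14 + 22)/6 = 90/6 = 15; σ²_A = ((22−12)/6)² = 2.778
te_B = (9 + 4·12 + 15)/6 = 72/6 = 12; σ²_B = ((15−9)/6)² = 1.000
te_C = (5 + 4·10 + 27)/6 = 72/6 = 12; σ²_C = ((27−5)/6)² = 13.444
te_D = (2 + 4·7 + 18)/6 = 48/6 = 8; σ²_D = ((18−2)/6)² = 7.111
te_E = (9 + 4·11 + 13)/6 = 66/6 = 11; σ²_E = ((13−9)/6)² = 0.444

Forward pass:
ES_A = 0; EF_A = 15
ES_B = 15; EF_B = 15+12 = 27
ES_C = 15; EF_C = 15+12 = 27
ES_D = 27; EF_D = 27+8 = 35
ES_E = max(EF_B=27, EF_D=35) = 35; EF_E = 35+11 = 46
Expected project duration μ = 46 days. Critical path: A → C → D → E.

Variance along critical path = 2.778 + 13.444 + 7.111 + 0.444 = 23.778
σ = √23.778 = 4.876 days

4.88 days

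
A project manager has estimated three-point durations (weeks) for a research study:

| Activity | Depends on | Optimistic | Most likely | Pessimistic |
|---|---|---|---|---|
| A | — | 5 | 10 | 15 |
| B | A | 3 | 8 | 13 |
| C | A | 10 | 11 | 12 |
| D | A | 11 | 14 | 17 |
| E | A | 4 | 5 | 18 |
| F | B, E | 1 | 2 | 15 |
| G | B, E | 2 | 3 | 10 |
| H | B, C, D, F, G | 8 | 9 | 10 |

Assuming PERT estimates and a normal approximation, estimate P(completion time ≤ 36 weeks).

0.936

te_A = (5 + 4·10 + 15)/6 = 60/6 = 10; σ²_A = ((15−5)/6)² = 2.778
te_B = (3 + 4·8 + 13)/6 = 48/6 = 8; σ²_B = ((13−3)/6)² = 2.778
te_C = (10 + 4·11 + 12)/6 = 66/6 = 11; σ²_C = ((12−10)/6)² = 0.111
te_D = (11 + 4·14 + 17)/6 = 84/6 = 14; σ²_D = ((17−11)/6)² = 1.000
te_E = (4 + 4·5 + 18)/6 = 42/6 = 7; σ²_E = ((18−4)/6)² = 5.444
te_F = (1 + 4·2 + 15)/6 = 24/6 = 4; σ²_F = ((15−1)/6)² = 5.444
te_G = (2 + 4·3 + 10)/6 = 24/6 = 4; σ²_G = ((10−2)/6)² = 1.778
te_H = (8 + 4·9 + 10)/6 = 54/6 = 9; σ²_H = ((10−8)/6)² = 0.111

Forward pass:
ES_A = 0; EF_A = 10
ES_B = 10; EF_B = 10+8 = 18
ES_C = 10; EF_C = 10+11 = 21
ES_D = 10; EF_D = 10+14 = 24
ES_E = 10; EF_E = 10+7 = 17
ES_F = max(EF_B=18, EF_E=17) = 18; EF_F = 18+4 = 22
ES_G = max(EF_B=18, EF_E=17) = 18; EF_G = 18+4 = 22
ES_H = max(EF_B=18, EF_C=21, EF_D=24, EF_F=22, EF_G=22) = 24; EF_H = 24+9 = 33
Expected project duration μ = 33 weeks. Critical path: A → D → H.

Variance along critical path = 2.778 + 1.000 + 0.111 = 3.889; σ = √3.889 = 1.972 weeks.
Z = (36 − 33) / 1.972 = 1.521
P(T ≤ 36) = Φ(1.521) ≈ 0.936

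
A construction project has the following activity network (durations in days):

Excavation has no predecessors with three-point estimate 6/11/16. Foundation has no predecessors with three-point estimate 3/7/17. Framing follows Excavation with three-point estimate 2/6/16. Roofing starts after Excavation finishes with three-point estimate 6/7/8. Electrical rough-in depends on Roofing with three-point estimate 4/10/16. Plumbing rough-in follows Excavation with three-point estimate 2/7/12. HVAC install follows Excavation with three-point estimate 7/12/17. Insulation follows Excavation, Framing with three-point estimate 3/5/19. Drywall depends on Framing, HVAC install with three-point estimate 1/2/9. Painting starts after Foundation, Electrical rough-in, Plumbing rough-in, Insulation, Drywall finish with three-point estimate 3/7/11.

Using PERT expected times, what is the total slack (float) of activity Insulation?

te_Excavation = (6 + 4·11 + 16)/6 = 66/6 = 11
te_Foundation = (3 + 4·7 + 17)/6 = 48/6 = 8
te_Framing = (2 + 4·6 + 16)/6 = 42/6 = 7
te_Roofing = (6 + 4·7 + 8)/6 = 42/6 = 7
te_Electrical rough-in = (4 + 4·10 + 16)/6 = 60/6 = 10
te_Plumbing rough-in = (2 + 4·7 + 12)/6 = 42/6 = 7
te_HVAC install = (7 + 4·12 + 17)/6 = 72/6 = 12
te_Insulation = (3 + 4·5 + 19)/6 = 42/6 = 7
te_Drywall = (1 + 4·2 + 9)/6 = 18/6 = 3
te_Painting = (3 + 4·7 + 11)/6 = 42/6 = 7

Forward pass:
ES_Excavation = 0; EF_Excavation = 11
ES_Foundation = 0; EF_Foundation = 8
ES_Framing = 11; EF_Framing = 11+7 = 18
ES_Roofing = 11; EF_Roofing = 11+7 = 18
ES_Electrical rough-in = 18; EF_Electrical rough-in = 18+10 = 28
ES_Plumbing rough-in = 11; EF_Plumbing rough-in = 11+7 = 18
ES_HVAC install = 11; EF_HVAC install = 11+12 = 23
ES_Insulation = max(EF_Excavation=11, EF_Framing=18) = 18; EF_Insulation = 18+7 = 25
ES_Drywall = max(EF_Framing=18, EF_HVAC install=23) = 23; EF_Drywall = 23+3 = 26
ES_Painting = max(EF_Foundation=8, EF_Electrical rough-in=28, EF_Plumbing rough-in=18, EF_Insulation=25, EF_Drywall=26) = 28; EF_Painting = 28+7 = 35
Expected project duration μ = 35 days. Critical path: Excavation → Roofing → Electrical rough-in → Painting.

Backward pass:
LF_Painting = 35; LS_Painting = 35−7 = 28
LF_Drywall = LS_Painting = 28; LS_Drywall = 28−3 = 25
LF_Insulation = LS_Painting = 28; LS_Insulation = 28−7 = 21
LF_HVAC install = LS_Drywall = 25; LS_HVAC install = 25−12 = 13
LF_Plumbing rough-in = LS_Painting = 28; LS_Plumbing rough-in = 28−7 = 21
LF_Electrical rough-in = LS_Painting = 28; LS_Electrical rough-in = 28−10 = 18
LF_Roofing = LS_Electrical rough-in = 18; LS_Roofing = 18−7 = 11
LF_Framing = min(LS_Insulation=21, LS_Drywall=25) = 21; LS_Framing = 21−7 = 14
LF_Foundation = LS_Painting = 28; LS_Foundation = 28−8 = 20
LF_Excavation = min(LS_Framing=14, LS_Roofing=11, LS_Plumbing rough-in=21, LS_HVAC install=13, LS_Insulation=21) = 11; LS_Excavation = 11−11 = 0
Slack_Insulation = LS_Insulation − ES_Insulation = 21 − 18 = 3

3 days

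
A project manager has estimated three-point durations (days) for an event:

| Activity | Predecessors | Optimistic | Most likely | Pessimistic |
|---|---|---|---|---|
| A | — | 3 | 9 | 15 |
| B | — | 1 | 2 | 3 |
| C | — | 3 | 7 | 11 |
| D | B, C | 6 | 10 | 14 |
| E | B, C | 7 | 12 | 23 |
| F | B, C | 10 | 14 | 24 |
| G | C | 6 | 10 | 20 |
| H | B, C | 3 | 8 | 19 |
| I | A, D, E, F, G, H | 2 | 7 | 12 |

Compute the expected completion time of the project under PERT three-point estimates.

te_A = (3 + 4·9 + 15)/6 = 54/6 = 9
te_B = (1 + 4·2 + 3)/6 = 12/6 = 2
te_C = (3 + 4·7 + 11)/6 = 42/6 = 7
te_D = (6 + 4·10 + 14)/6 = 60/6 = 10
te_E = (7 + 4·12 + 23)/6 = 78/6 = 13
te_F = (10 + 4·14 + 24)/6 = 90/6 = 15
te_G = (6 + 4·10 + 20)/6 = 66/6 = 11
te_H = (3 + 4·8 + 19)/6 = 54/6 = 9
te_I = (2 + 4·7 + 12)/6 = 42/6 = 7

Forward pass:
ES_A = 0; EF_A = 9
ES_B = 0; EF_B = 2
ES_C = 0; EF_C = 7
ES_D = max(EF_B=2, EF_C=7) = 7; EF_D = 7+10 = 17
ES_E = max(EF_B=2, EF_C=7) = 7; EF_E = 7+13 = 20
ES_F = max(EF_B=2, EF_C=7) = 7; EF_F = 7+15 = 22
ES_G = 7; EF_G = 7+11 = 18
ES_H = max(EF_B=2, EF_C=7) = 7; EF_H = 7+9 = 16
ES_I = max(EF_A=9, EF_D=17, EF_E=20, EF_F=22, EF_G=18, EF_H=16) = 22; EF_I = 22+7 = 29
Expected project duration μ = 29 days. Critical path: C → F → I.

29 days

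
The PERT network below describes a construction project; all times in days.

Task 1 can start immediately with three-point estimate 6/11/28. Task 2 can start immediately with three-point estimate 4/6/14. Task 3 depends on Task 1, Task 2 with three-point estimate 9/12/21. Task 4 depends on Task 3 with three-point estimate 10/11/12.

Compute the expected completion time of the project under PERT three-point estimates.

37 days

te_Task 1 = (6 + 4·11 + 28)/6 = 78/6 = 13
te_Task 2 = (4 + 4·6 + 14)/6 = 42/6 = 7
te_Task 3 = (9 + 4·12 + 21)/6 = 78/6 = 13
te_Task 4 = (10 + 4·11 + 12)/6 = 66/6 = 11

Forward pass:
ES_Task 1 = 0; EF_Task 1 = 13
ES_Task 2 = 0; EF_Task 2 = 7
ES_Task 3 = max(EF_Task 1=13, EF_Task 2=7) = 13; EF_Task 3 = 13+13 = 26
ES_Task 4 = 26; EF_Task 4 = 26+11 = 37
Expected project duration μ = 37 days. Critical path: Task 1 → Task 3 → Task 4.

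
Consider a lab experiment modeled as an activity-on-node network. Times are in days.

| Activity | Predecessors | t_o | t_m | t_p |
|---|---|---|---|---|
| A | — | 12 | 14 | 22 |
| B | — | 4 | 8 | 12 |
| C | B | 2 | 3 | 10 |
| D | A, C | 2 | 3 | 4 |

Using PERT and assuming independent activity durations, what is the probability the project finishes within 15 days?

0.039

te_A = (12 + 4·14 + 22)/6 = 90/6 = 15; σ²_A = ((22−12)/6)² = 2.778
te_B = (4 + 4·8 + 12)/6 = 48/6 = 8; σ²_B = ((12−4)/6)² = 1.778
te_C = (2 + 4·3 + 10)/6 = 24/6 = 4; σ²_C = ((10−2)/6)² = 1.778
te_D = (2 + 4·3 + 4)/6 = 18/6 = 3; σ²_D = ((4−2)/6)² = 0.111

Forward pass:
ES_A = 0; EF_A = 15
ES_B = 0; EF_B = 8
ES_C = 8; EF_C = 8+4 = 12
ES_D = max(EF_A=15, EF_C=12) = 15; EF_D = 15+3 = 18
Expected project duration μ = 18 days. Critical path: A → D.

Variance along critical path = 2.778 + 0.111 = 2.889; σ = √2.889 = 1.700 days.
Z = (15 − 18) / 1.700 = -1.765
P(T ≤ 15) = Φ(-1.765) ≈ 0.039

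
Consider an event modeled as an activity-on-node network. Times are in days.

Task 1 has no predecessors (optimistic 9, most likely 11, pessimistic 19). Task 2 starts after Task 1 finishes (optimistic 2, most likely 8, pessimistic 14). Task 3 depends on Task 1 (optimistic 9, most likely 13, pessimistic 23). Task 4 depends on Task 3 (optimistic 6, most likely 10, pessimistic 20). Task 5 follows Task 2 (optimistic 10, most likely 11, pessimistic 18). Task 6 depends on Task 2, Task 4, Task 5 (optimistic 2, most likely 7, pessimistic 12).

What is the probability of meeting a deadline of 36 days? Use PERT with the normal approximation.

0.024

te_Task 1 = (9 + 4·11 + 19)/6 = 72/6 = 12; σ²_Task 1 = ((19−9)/6)² = 2.778
te_Task 2 = (2 + 4·8 + 14)/6 = 48/6 = 8; σ²_Task 2 = ((14−2)/6)² = 4.000
te_Task 3 = (9 + 4·13 + 23)/6 = 84/6 = 14; σ²_Task 3 = ((23−9)/6)² = 5.444
te_Task 4 = (6 + 4·10 + 20)/6 = 66/6 = 11; σ²_Task 4 = ((20−6)/6)² = 5.444
te_Task 5 = (10 + 4·11 + 18)/6 = 72/6 = 12; σ²_Task 5 = ((18−10)/6)² = 1.778
te_Task 6 = (2 + 4·7 + 12)/6 = 42/6 = 7; σ²_Task 6 = ((12−2)/6)² = 2.778

Forward pass:
ES_Task 1 = 0; EF_Task 1 = 12
ES_Task 2 = 12; EF_Task 2 = 12+8 = 20
ES_Task 3 = 12; EF_Task 3 = 12+14 = 26
ES_Task 4 = 26; EF_Task 4 = 26+11 = 37
ES_Task 5 = 20; EF_Task 5 = 20+12 = 32
ES_Task 6 = max(EF_Task 2=20, EF_Task 4=37, EF_Task 5=32) = 37; EF_Task 6 = 37+7 = 44
Expected project duration μ = 44 days. Critical path: Task 1 → Task 3 → Task 4 → Task 6.

Variance along critical path = 2.778 + 5.444 + 5.444 + 2.778 = 16.444; σ = √16.444 = 4.055 days.
Z = (36 − 44) / 4.055 = -1.973
P(T ≤ 36) = Φ(-1.973) ≈ 0.024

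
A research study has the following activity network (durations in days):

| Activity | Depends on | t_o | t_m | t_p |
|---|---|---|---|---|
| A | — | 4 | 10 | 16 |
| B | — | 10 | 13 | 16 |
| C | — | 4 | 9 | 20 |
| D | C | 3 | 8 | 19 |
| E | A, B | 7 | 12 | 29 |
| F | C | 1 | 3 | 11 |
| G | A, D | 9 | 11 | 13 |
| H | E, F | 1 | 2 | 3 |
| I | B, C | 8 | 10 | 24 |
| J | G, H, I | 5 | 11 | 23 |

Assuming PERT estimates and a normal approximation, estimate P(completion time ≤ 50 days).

te_A = (4 + 4·10 + 16)/6 = 60/6 = 10; σ²_A = ((16−4)/6)² = 4.000
te_B = (10 + 4·13 + 16)/6 = 78/6 = 13; σ²_B = ((16−10)/6)² = 1.000
te_C = (4 + 4·9 + 20)/6 = 60/6 = 10; σ²_C = ((20−4)/6)² = 7.111
te_D = (3 + 4·8 + 19)/6 = 54/6 = 9; σ²_D = ((19−3)/6)² = 7.111
te_E = (7 + 4·12 + 29)/6 = 84/6 = 14; σ²_E = ((29−7)/6)² = 13.444
te_F = (1 + 4·3 + 11)/6 = 24/6 = 4; σ²_F = ((11−1)/6)² = 2.778
te_G = (9 + 4·11 + 13)/6 = 66/6 = 11; σ²_G = ((13−9)/6)² = 0.444
te_H = (1 + 4·2 + 3)/6 = 12/6 = 2; σ²_H = ((3−1)/6)² = 0.111
te_I = (8 + 4·10 + 24)/6 = 72/6 = 12; σ²_I = ((24−8)/6)² = 7.111
te_J = (5 + 4·11 + 23)/6 = 72/6 = 12; σ²_J = ((23−5)/6)² = 9.000

Forward pass:
ES_A = 0; EF_A = 10
ES_B = 0; EF_B = 13
ES_C = 0; EF_C = 10
ES_D = 10; EF_D = 10+9 = 19
ES_E = max(EF_A=10, EF_B=13) = 13; EF_E = 13+14 = 27
ES_F = 10; EF_F = 10+4 = 14
ES_G = max(EF_A=10, EF_D=19) = 19; EF_G = 19+11 = 30
ES_H = max(EF_E=27, EF_F=14) = 27; EF_H = 27+2 = 29
ES_I = max(EF_B=13, EF_C=10) = 13; EF_I = 13+12 = 25
ES_J = max(EF_G=30, EF_H=29, EF_I=25) = 30; EF_J = 30+12 = 42
Expected project duration μ = 42 days. Critical path: C → D → G → J.

Variance along critical path = 7.111 + 7.111 + 0.444 + 9.000 = 23.667; σ = √23.667 = 4.865 days.
Z = (50 − 42) / 4.865 = 1.644
P(T ≤ 50) = Φ(1.644) ≈ 0.950

0.950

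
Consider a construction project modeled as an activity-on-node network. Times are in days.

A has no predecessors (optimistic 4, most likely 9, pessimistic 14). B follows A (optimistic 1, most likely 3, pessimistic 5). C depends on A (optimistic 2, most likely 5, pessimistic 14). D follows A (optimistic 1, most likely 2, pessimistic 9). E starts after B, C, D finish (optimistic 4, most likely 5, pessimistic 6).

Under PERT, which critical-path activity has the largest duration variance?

C

te_A = (4 + 4·9 + 14)/6 = 54/6 = 9; σ²_A = ((14−4)/6)² = 2.778
te_B = (1 + 4·3 + 5)/6 = 18/6 = 3; σ²_B = ((5−1)/6)² = 0.444
te_C = (2 + 4·5 + 14)/6 = 36/6 = 6; σ²_C = ((14−2)/6)² = 4.000
te_D = (1 + 4·2 + 9)/6 = 18/6 = 3; σ²_D = ((9−1)/6)² = 1.778
te_E = (4 + 4·5 + 6)/6 = 30/6 = 5; σ²_E = ((6−4)/6)² = 0.111

Forward pass:
ES_A = 0; EF_A = 9
ES_B = 9; EF_B = 9+3 = 12
ES_C = 9; EF_C = 9+6 = 15
ES_D = 9; EF_D = 9+3 = 12
ES_E = max(EF_B=12, EF_C=15, EF_D=12) = 15; EF_E = 15+5 = 20
Expected project duration μ = 20 days. Critical path: A → C → E.

Variances on critical path: σ²_A=2.778, σ²_C=4.000, σ²_E=0.111.
Largest is σ²_C = 4.000.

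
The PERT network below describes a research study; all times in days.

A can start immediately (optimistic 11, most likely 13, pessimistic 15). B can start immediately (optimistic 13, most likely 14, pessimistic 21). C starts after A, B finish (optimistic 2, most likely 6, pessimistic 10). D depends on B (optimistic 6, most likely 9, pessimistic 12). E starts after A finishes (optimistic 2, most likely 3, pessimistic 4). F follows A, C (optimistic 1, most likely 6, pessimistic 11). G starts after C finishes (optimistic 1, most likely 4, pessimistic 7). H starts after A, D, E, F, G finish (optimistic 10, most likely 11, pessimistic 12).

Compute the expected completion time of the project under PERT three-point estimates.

38 days

te_A = (11 + 4·13 + 15)/6 = 78/6 = 13
te_B = (13 + 4·14 + 21)/6 = 90/6 = 15
te_C = (2 + 4·6 + 10)/6 = 36/6 = 6
te_D = (6 + 4·9 + 12)/6 = 54/6 = 9
te_E = (2 + 4·3 + 4)/6 = 18/6 = 3
te_F = (1 + 4·6 + 11)/6 = 36/6 = 6
te_G = (1 + 4·4 + 7)/6 = 24/6 = 4
te_H = (10 + 4·11 + 12)/6 = 66/6 = 11

Forward pass:
ES_A = 0; EF_A = 13
ES_B = 0; EF_B = 15
ES_C = max(EF_A=13, EF_B=15) = 15; EF_C = 15+6 = 21
ES_D = 15; EF_D = 15+9 = 24
ES_E = 13; EF_E = 13+3 = 16
ES_F = max(EF_A=13, EF_C=21) = 21; EF_F = 21+6 = 27
ES_G = 21; EF_G = 21+4 = 25
ES_H = max(EF_A=13, EF_D=24, EF_E=16, EF_F=27, EF_G=25) = 27; EF_H = 27+11 = 38
Expected project duration μ = 38 days. Critical path: B → C → F → H.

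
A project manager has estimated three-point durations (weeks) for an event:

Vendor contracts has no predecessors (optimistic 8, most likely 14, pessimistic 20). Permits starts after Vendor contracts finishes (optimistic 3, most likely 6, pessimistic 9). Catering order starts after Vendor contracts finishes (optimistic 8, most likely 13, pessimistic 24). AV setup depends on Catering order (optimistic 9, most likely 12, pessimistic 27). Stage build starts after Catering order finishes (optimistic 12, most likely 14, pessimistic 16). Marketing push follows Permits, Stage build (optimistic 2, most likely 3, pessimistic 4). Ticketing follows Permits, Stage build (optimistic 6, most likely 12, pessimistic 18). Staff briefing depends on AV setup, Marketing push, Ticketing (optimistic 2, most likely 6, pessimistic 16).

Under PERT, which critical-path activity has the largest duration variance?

te_Vendor contracts = (8 + 4·14 + 20)/6 = 84/6 = 14; σ²_Vendor contracts = ((20−8)/6)² = 4.000
te_Permits = (3 + 4·6 + 9)/6 = 36/6 = 6; σ²_Permits = ((9−3)/6)² = 1.000
te_Catering order = (8 + 4·13 + 24)/6 = 84/6 = 14; σ²_Catering order = ((24−8)/6)² = 7.111
te_AV setup = (9 + 4·12 + 27)/6 = 84/6 = 14; σ²_AV setup = ((27−9)/6)² = 9.000
te_Stage build = (12 + 4·14 + 16)/6 = 84/6 = 14; σ²_Stage build = ((16−12)/6)² = 0.444
te_Marketing push = (2 + 4·3 + 4)/6 = 18/6 = 3; σ²_Marketing push = ((4−2)/6)² = 0.111
te_Ticketing = (6 + 4·12 + 18)/6 = 72/6 = 12; σ²_Ticketing = ((18−6)/6)² = 4.000
te_Staff briefing = (2 + 4·6 + 16)/6 = 42/6 = 7; σ²_Staff briefing = ((16−2)/6)² = 5.444

Forward pass:
ES_Vendor contracts = 0; EF_Vendor contracts = 14
ES_Permits = 14; EF_Permits = 14+6 = 20
ES_Catering order = 14; EF_Catering order = 14+14 = 28
ES_AV setup = 28; EF_AV setup = 28+14 = 42
ES_Stage build = 28; EF_Stage build = 28+14 = 42
ES_Marketing push = max(EF_Permits=20, EF_Stage build=42) = 42; EF_Marketing push = 42+3 = 45
ES_Ticketing = max(EF_Permits=20, EF_Stage build=42) = 42; EF_Ticketing = 42+12 = 54
ES_Staff briefing = max(EF_AV setup=42, EF_Marketing push=45, EF_Ticketing=54) = 54; EF_Staff briefing = 54+7 = 61
Expected project duration μ = 61 weeks. Critical path: Vendor contracts → Catering order → Stage build → Ticketing → Staff briefing.

Variances on critical path: σ²_Vendor contracts=4.000, σ²_Catering order=7.111, σ²_Stage build=0.444, σ²_Ticketing=4.000, σ²_Staff briefing=5.444.
Largest is σ²_Catering order = 7.111.

Catering order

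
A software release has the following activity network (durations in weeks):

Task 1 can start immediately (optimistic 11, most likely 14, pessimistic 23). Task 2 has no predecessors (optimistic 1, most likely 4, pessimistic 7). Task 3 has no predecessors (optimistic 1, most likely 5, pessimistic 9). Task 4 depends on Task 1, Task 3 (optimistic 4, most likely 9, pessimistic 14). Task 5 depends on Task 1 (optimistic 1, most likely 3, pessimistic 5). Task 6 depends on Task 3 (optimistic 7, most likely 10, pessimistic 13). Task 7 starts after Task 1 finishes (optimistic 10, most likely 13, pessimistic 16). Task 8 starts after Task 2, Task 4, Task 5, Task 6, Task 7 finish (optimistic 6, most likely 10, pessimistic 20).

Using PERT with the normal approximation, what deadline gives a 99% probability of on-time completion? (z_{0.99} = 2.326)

46.5 weeks

te_Task 1 = (11 + 4·14 + 23)/6 = 90/6 = 15; σ²_Task 1 = ((23−11)/6)² = 4.000
te_Task 2 = (1 + 4·4 + 7)/6 = 24/6 = 4; σ²_Task 2 = ((7−1)/6)² = 1.000
te_Task 3 = (1 + 4·5 + 9)/6 = 30/6 = 5; σ²_Task 3 = ((9−1)/6)² = 1.778
te_Task 4 = (4 + 4·9 + 14)/6 = 54/6 = 9; σ²_Task 4 = ((14−4)/6)² = 2.778
te_Task 5 = (1 + 4·3 + 5)/6 = 18/6 = 3; σ²_Task 5 = ((5−1)/6)² = 0.444
te_Task 6 = (7 + 4·10 + 13)/6 = 60/6 = 10; σ²_Task 6 = ((13−7)/6)² = 1.000
te_Task 7 = (10 + 4·13 + 16)/6 = 78/6 = 13; σ²_Task 7 = ((16−10)/6)² = 1.000
te_Task 8 = (6 + 4·10 + 20)/6 = 66/6 = 11; σ²_Task 8 = ((20−6)/6)² = 5.444

Forward pass:
ES_Task 1 = 0; EF_Task 1 = 15
ES_Task 2 = 0; EF_Task 2 = 4
ES_Task 3 = 0; EF_Task 3 = 5
ES_Task 4 = max(EF_Task 1=15, EF_Task 3=5) = 15; EF_Task 4 = 15+9 = 24
ES_Task 5 = 15; EF_Task 5 = 15+3 = 18
ES_Task 6 = 5; EF_Task 6 = 5+10 = 15
ES_Task 7 = 15; EF_Task 7 = 15+13 = 28
ES_Task 8 = max(EF_Task 2=4, EF_Task 4=24, EF_Task 5=18, EF_Task 6=15, EF_Task 7=28) = 28; EF_Task 8 = 28+11 = 39
Expected project duration μ = 39 weeks. Critical path: Task 1 → Task 7 → Task 8.

Variance along critical path = 4.000 + 1.000 + 5.444 = 10.444; σ = 3.232 weeks.
D = μ + z·σ = 39 + 2.326·3.232 = 46.5 weeks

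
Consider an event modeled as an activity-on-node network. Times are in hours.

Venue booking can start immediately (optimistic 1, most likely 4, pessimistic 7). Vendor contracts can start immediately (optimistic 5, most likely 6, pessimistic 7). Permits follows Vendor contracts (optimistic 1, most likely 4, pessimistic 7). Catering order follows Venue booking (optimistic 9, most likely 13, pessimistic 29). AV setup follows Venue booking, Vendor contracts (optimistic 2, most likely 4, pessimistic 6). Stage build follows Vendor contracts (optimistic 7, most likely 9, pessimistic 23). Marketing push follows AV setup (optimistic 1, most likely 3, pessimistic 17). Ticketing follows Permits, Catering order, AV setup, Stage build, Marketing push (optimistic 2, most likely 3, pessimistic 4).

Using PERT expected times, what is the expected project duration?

te_Venue booking = (1 + 4·4 + 7)/6 = 24/6 = 4
te_Vendor contracts = (5 + 4·6 + 7)/6 = 36/6 = 6
te_Permits = (1 + 4·4 + 7)/6 = 24/6 = 4
te_Catering order = (9 + 4·13 + 29)/6 = 90/6 = 15
te_AV setup = (2 + 4·4 + 6)/6 = 24/6 = 4
te_Stage build = (7 + 4·9 + 23)/6 = 66/6 = 11
te_Marketing push = (1 + 4·3 + 17)/6 = 30/6 = 5
te_Ticketing = (2 + 4·3 + 4)/6 = 18/6 = 3

Forward pass:
ES_Venue booking = 0; EF_Venue booking = 4
ES_Vendor contracts = 0; EF_Vendor contracts = 6
ES_Permits = 6; EF_Permits = 6+4 = 10
ES_Catering order = 4; EF_Catering order = 4+15 = 19
ES_AV setup = max(EF_Venue booking=4, EF_Vendor contracts=6) = 6; EF_AV setup = 6+4 = 10
ES_Stage build = 6; EF_Stage build = 6+11 = 17
ES_Marketing push = 10; EF_Marketing push = 10+5 = 15
ES_Ticketing = max(EF_Permits=10, EF_Catering order=19, EF_AV setup=10, EF_Stage build=17, EF_Marketing push=15) = 19; EF_Ticketing = 19+3 = 22
Expected project duration μ = 22 hours. Critical path: Venue booking → Catering order → Ticketing.

22 hours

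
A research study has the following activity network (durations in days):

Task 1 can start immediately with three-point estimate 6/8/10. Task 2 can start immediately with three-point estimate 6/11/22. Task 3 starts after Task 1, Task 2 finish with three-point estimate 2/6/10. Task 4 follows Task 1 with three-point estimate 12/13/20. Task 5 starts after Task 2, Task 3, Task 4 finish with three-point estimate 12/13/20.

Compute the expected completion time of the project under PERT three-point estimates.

te_Task 1 = (6 + 4·8 + 10)/6 = 48/6 = 8
te_Task 2 = (6 + 4·11 + 22)/6 = 72/6 = 12
te_Task 3 = (2 + 4·6 + 10)/6 = 36/6 = 6
te_Task 4 = (12 + 4·13 + 20)/6 = 84/6 = 14
te_Task 5 = (12 + 4·13 + 20)/6 = 84/6 = 14

Forward pass:
ES_Task 1 = 0; EF_Task 1 = 8
ES_Task 2 = 0; EF_Task 2 = 12
ES_Task 3 = max(EF_Task 1=8, EF_Task 2=12) = 12; EF_Task 3 = 12+6 = 18
ES_Task 4 = 8; EF_Task 4 = 8+14 = 22
ES_Task 5 = max(EF_Task 2=12, EF_Task 3=18, EF_Task 4=22) = 22; EF_Task 5 = 22+14 = 36
Expected project duration μ = 36 days. Critical path: Task 1 → Task 4 → Task 5.

36 days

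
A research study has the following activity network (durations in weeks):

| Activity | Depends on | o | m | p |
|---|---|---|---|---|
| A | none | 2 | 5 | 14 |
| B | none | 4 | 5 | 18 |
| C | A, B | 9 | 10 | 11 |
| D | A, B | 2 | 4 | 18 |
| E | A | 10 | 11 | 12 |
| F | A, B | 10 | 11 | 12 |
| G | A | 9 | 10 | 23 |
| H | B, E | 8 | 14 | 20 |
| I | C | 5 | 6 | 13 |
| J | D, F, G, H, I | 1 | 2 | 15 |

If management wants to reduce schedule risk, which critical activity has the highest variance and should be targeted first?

te_A = (2 + 4·5 + 14)/6 = 36/6 = 6; σ²_A = ((14−2)/6)² = 4.000
te_B = (4 + 4·5 + 18)/6 = 42/6 = 7; σ²_B = ((18−4)/6)² = 5.444
te_C = (9 + 4·10 + 11)/6 = 60/6 = 10; σ²_C = ((11−9)/6)² = 0.111
te_D = (2 + 4·4 + 18)/6 = 36/6 = 6; σ²_D = ((18−2)/6)² = 7.111
te_E = (10 + 4·11 + 12)/6 = 66/6 = 11; σ²_E = ((12−10)/6)² = 0.111
te_F = (10 + 4·11 + 12)/6 = 66/6 = 11; σ²_F = ((12−10)/6)² = 0.111
te_G = (9 + 4·10 + 23)/6 = 72/6 = 12; σ²_G = ((23−9)/6)² = 5.444
te_H = (8 + 4·14 + 20)/6 = 84/6 = 14; σ²_H = ((20−8)/6)² = 4.000
te_I = (5 + 4·6 + 13)/6 = 42/6 = 7; σ²_I = ((13−5)/6)² = 1.778
te_J = (1 + 4·2 + 15)/6 = 24/6 = 4; σ²_J = ((15−1)/6)² = 5.444

Forward pass:
ES_A = 0; EF_A = 6
ES_B = 0; EF_B = 7
ES_C = max(EF_A=6, EF_B=7) = 7; EF_C = 7+10 = 17
ES_D = max(EF_A=6, EF_B=7) = 7; EF_D = 7+6 = 13
ES_E = 6; EF_E = 6+11 = 17
ES_F = max(EF_A=6, EF_B=7) = 7; EF_F = 7+11 = 18
ES_G = 6; EF_G = 6+12 = 18
ES_H = max(EF_B=7, EF_E=17) = 17; EF_H = 17+14 = 31
ES_I = 17; EF_I = 17+7 = 24
ES_J = max(EF_D=13, EF_F=18, EF_G=18, EF_H=31, EF_I=24) = 31; EF_J = 31+4 = 35
Expected project duration μ = 35 weeks. Critical path: A → E → H → J.

Variances on critical path: σ²_A=4.000, σ²_E=0.111, σ²_H=4.000, σ²_J=5.444.
Largest is σ²_J = 5.444.

J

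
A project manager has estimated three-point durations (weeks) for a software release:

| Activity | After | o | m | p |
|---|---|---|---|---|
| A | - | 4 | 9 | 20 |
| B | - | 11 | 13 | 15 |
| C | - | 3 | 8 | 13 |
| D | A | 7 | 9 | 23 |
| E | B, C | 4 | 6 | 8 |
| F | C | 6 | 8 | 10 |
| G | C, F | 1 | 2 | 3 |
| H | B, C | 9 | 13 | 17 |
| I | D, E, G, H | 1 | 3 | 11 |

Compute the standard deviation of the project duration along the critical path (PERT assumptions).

te_A = (4 + 4·9 + 20)/6 = 60/6 = 10; σ²_A = ((20−4)/6)² = 7.111
te_B = (11 + 4·13 + 15)/6 = 78/6 = 13; σ²_B = ((15−11)/6)² = 0.444
te_C = (3 + 4·8 + 13)/6 = 48/6 = 8; σ²_C = ((13−3)/6)² = 2.778
te_D = (7 + 4·9 + 23)/6 = 66/6 = 11; σ²_D = ((23−7)/6)² = 7.111
te_E = (4 + 4·6 + 8)/6 = 36/6 = 6; σ²_E = ((8−4)/6)² = 0.444
te_F = (6 + 4·8 + 10)/6 = 48/6 = 8; σ²_F = ((10−6)/6)² = 0.444
te_G = (1 + 4·2 + 3)/6 = 12/6 = 2; σ²_G = ((3−1)/6)² = 0.111
te_H = (9 + 4·13 + 17)/6 = 78/6 = 13; σ²_H = ((17−9)/6)² = 1.778
te_I = (1 + 4·3 + 11)/6 = 24/6 = 4; σ²_I = ((11−1)/6)² = 2.778

Forward pass:
ES_A = 0; EF_A = 10
ES_B = 0; EF_B = 13
ES_C = 0; EF_C = 8
ES_D = 10; EF_D = 10+11 = 21
ES_E = max(EF_B=13, EF_C=8) = 13; EF_E = 13+6 = 19
ES_F = 8; EF_F = 8+8 = 16
ES_G = max(EF_C=8, EF_F=16) = 16; EF_G = 16+2 = 18
ES_H = max(EF_B=13, EF_C=8) = 13; EF_H = 13+13 = 26
ES_I = max(EF_D=21, EF_E=19, EF_G=18, EF_H=26) = 26; EF_I = 26+4 = 30
Expected project duration μ = 30 weeks. Critical path: B → H → I.

Variance along critical path = 0.444 + 1.778 + 2.778 = 5.000
σ = √5.000 = 2.236 weeks

2.24 weeks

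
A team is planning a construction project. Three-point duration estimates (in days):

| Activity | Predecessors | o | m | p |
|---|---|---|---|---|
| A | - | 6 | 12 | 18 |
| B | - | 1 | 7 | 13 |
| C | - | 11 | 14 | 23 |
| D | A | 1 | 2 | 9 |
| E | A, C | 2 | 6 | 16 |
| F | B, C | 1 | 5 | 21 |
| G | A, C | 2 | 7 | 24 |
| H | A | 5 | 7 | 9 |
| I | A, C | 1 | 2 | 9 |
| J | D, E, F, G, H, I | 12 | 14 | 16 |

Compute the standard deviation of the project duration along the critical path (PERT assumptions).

4.23 days

te_A = (6 + 4·12 + 18)/6 = 72/6 = 12; σ²_A = ((18−6)/6)² = 4.000
te_B = (1 + 4·7 + 13)/6 = 42/6 = 7; σ²_B = ((13−1)/6)² = 4.000
te_C = (11 + 4·14 + 23)/6 = 90/6 = 15; σ²_C = ((23−11)/6)² = 4.000
te_D = (1 + 4·2 + 9)/6 = 18/6 = 3; σ²_D = ((9−1)/6)² = 1.778
te_E = (2 + 4·6 + 16)/6 = 42/6 = 7; σ²_E = ((16−2)/6)² = 5.444
te_F = (1 + 4·5 + 21)/6 = 42/6 = 7; σ²_F = ((21−1)/6)² = 11.111
te_G = (2 + 4·7 + 24)/6 = 54/6 = 9; σ²_G = ((24−2)/6)² = 13.444
te_H = (5 + 4·7 + 9)/6 = 42/6 = 7; σ²_H = ((9−5)/6)² = 0.444
te_I = (1 + 4·2 + 9)/6 = 18/6 = 3; σ²_I = ((9−1)/6)² = 1.778
te_J = (12 + 4·14 + 16)/6 = 84/6 = 14; σ²_J = ((16−12)/6)² = 0.444

Forward pass:
ES_A = 0; EF_A = 12
ES_B = 0; EF_B = 7
ES_C = 0; EF_C = 15
ES_D = 12; EF_D = 12+3 = 15
ES_E = max(EF_A=12, EF_C=15) = 15; EF_E = 15+7 = 22
ES_F = max(EF_B=7, EF_C=15) = 15; EF_F = 15+7 = 22
ES_G = max(EF_A=12, EF_C=15) = 15; EF_G = 15+9 = 24
ES_H = 12; EF_H = 12+7 = 19
ES_I = max(EF_A=12, EF_C=15) = 15; EF_I = 15+3 = 18
ES_J = max(EF_D=15, EF_E=22, EF_F=22, EF_G=24, EF_H=19, EF_I=18) = 24; EF_J = 24+14 = 38
Expected project duration μ = 38 days. Critical path: C → G → J.

Variance along critical path = 4.000 + 13.444 + 0.444 = 17.889
σ = √17.889 = 4.230 days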